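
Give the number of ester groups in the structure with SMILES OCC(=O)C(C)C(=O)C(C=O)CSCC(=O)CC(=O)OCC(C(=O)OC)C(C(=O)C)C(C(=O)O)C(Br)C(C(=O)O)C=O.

2

Reading the structure from left to right:
  HOCH2: HO– on an sp³ carbon → alcohol.
  CO: –C(=O)– with carbon on both sides → ketone.
  CO: –C(=O)– with carbon on both sides → ketone.
  CH(CHO): pendant –CHO: carbonyl C bonded to C and H → aldehyde.
  CH2SCH2: C–S–C linkage → sulfide (thioether).
  CO: –C(=O)– with carbon on both sides → ketone.
  CH2COOCH2: –C(=O)–O–C with C on the carbonyl side → ester.
  CH(COOCH3): pendant –COOCH3: carbonyl C bonded to C and –OCH3 → ester.
  CH(COCH3): pendant –COCH3: carbonyl C bonded to two carbons → ketone.
  CH(COOH): pendant –COOH: carbonyl C bonded to C and –OH → carboxylic acid.
  CH(Br): halogen on an sp³ carbon → alkyl halide.
  CH(COOH): pendant –COOH: carbonyl C bonded to C and –OH → carboxylic acid.
  CHO: terminal –CHO: carbonyl C bonded to H and C → aldehyde.
Ester appears at: CH2COOCH2, CH(COOCH3) → 2.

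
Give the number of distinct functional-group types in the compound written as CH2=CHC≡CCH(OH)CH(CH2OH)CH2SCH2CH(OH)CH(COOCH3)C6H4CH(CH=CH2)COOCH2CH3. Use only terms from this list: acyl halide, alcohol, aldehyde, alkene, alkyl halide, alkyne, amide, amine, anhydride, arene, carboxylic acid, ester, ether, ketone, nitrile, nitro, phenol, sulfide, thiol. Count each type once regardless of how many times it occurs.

C=C double bond → alkene.
C≡C triple bond → alkyne.
–OH on an sp³ carbon → alcohol (secondary).
pendant –CH2OH on an sp³ backbone C → alcohol.
C–S–C linkage → sulfide (thioether).
–OH on an sp³ carbon → alcohol (secondary).
pendant –COOCH3: carbonyl C bonded to C and –OCH3 → ester.
para-disubstituted benzene ring → arene.
pendant –CH=CH2: C=C double bond → alkene.
–C(=O)OCH2CH3: carbonyl C bonded to C and to –OEt → ester.
Distinct types present: alcohol, alkene, alkyne, arene, ester, sulfide.

6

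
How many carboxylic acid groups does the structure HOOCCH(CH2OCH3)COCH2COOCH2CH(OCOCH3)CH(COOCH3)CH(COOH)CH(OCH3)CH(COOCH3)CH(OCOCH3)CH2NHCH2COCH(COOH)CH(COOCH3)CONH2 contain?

–COOH: carbonyl C bonded to –OH and C → carboxylic acid (the –OH is not a separate alcohol).
pendant –CH2OCH3: C–O–C linkage → ether.
–C(=O)– with carbon on both sides → ketone.
–C(=O)–O–C with C on the carbonyl side → ester.
pendant –OC(=O)CH3: an acyloxy group → ester.
pendant –COOCH3: carbonyl C bonded to C and –OCH3 → ester.
pendant –COOH: carbonyl C bonded to C and –OH → carboxylic acid.
pendant –OCH3: C–O–C with sp³ C, no adjacent C=O → ether.
pendant –COOCH3: carbonyl C bonded to C and –OCH3 → ester.
pendant –OC(=O)CH3: an acyloxy group → ester.
C–N–C with sp³ carbons and no adjacent C=O → amine (secondary).
–C(=O)– with carbon on both sides → ketone.
pendant –COOH: carbonyl C bonded to C and –OH → carboxylic acid.
pendant –COOCH3: carbonyl C bonded to C and –OCH3 → ester.
–C(=O)NH2: carbonyl C bonded to C and to N → amide (the N is not a separate amine).
Carboxylic acid appears at: HOOC, CH(COOH), CH(COOH) → 3.

3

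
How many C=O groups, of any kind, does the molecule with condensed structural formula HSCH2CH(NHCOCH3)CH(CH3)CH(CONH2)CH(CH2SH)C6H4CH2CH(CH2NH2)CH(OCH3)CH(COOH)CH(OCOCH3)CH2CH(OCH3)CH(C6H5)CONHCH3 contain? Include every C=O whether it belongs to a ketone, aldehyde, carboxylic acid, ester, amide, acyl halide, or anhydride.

5

CH(NHCOCH3): amide, 1 C=O (running total 1).
CH(CONH2): amide, 1 C=O (running total 2).
CH(COOH): carboxylic acid, 1 C=O (running total 3).
CH(OCOCH3): ester, 1 C=O (running total 4).
CONHCH3: amide, 1 C=O (running total 5).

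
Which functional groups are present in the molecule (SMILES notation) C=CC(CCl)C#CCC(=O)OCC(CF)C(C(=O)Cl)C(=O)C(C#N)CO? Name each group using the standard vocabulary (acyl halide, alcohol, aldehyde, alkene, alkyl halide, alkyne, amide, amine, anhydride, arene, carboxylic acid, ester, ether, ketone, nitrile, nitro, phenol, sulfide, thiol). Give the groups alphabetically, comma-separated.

C=C double bond → alkene.
pendant –CH2X: halogen on sp³ carbon → alkyl halide.
C≡C triple bond → alkyne.
–C(=O)–O–C with C on the carbonyl side → ester.
pendant –CH2X: halogen on sp³ carbon → alkyl halide.
pendant –C(=O)X: carbonyl C bonded to C and halogen → acyl halide.
–C(=O)– with carbon on both sides → ketone.
pendant –C≡N: nitrile.
–OH on an sp³ carbon → alcohol.

acyl halide, alcohol, alkene, alkyl halide, alkyne, ester, ketone, nitrile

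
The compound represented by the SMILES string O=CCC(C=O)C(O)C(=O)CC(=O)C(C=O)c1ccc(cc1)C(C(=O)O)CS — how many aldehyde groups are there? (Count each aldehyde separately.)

3

terminal –CHO: carbonyl C bonded to H and C → aldehyde.
pendant –CHO: carbonyl C bonded to C and H → aldehyde.
–OH on an sp³ carbon → alcohol (secondary).
–C(=O)– with carbon on both sides → ketone.
–C(=O)– with carbon on both sides → ketone.
pendant –CHO: carbonyl C bonded to C and H → aldehyde.
para-disubstituted benzene ring → arene.
pendant –COOH: carbonyl C bonded to C and –OH → carboxylic acid.
–SH on an sp³ carbon → thiol.
Aldehyde appears at: OHC, CH(CHO), CH(CHO) → 3.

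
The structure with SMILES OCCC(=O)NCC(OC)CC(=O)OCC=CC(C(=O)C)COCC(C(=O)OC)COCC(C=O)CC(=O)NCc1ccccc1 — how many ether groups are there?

3

HO– on an sp³ carbon → alcohol.
–C(=O)–N– linkage → amide (the N is not an amine).
pendant –OCH3: C–O–C with sp³ C, no adjacent C=O → ether.
–C(=O)–O–C with C on the carbonyl side → ester.
C=C double bond → alkene.
pendant –COCH3: carbonyl C bonded to two carbons → ketone.
C–O–C with sp³ carbons on both sides and no adjacent C=O → ether.
pendant –COOCH3: carbonyl C bonded to C and –OCH3 → ester.
C–O–C with sp³ carbons on both sides and no adjacent C=O → ether.
pendant –CHO: carbonyl C bonded to C and H → aldehyde.
–C(=O)–N– linkage → amide (the N is not an amine).
–C6H5 phenyl ring → arene.
Ether appears at: CH(OCH3), CH2OCH2, CH2OCH2 → 3.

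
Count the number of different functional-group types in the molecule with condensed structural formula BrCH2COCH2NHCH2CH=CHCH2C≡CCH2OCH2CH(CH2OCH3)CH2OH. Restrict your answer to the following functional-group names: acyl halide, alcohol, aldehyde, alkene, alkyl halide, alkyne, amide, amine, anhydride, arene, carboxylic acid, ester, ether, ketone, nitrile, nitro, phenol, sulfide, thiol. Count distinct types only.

halogen on an sp³ carbon → alkyl halide.
–C(=O)– with carbon on both sides → ketone.
C–N–C with sp³ carbons and no adjacent C=O → amine (secondary).
C=C double bond → alkene.
C≡C triple bond → alkyne.
C–O–C with sp³ carbons on both sides and no adjacent C=O → ether.
pendant –CH2OCH3: C–O–C linkage → ether.
–OH on an sp³ carbon → alcohol.
Distinct types present: alcohol, alkene, alkyl halide, alkyne, amine, ether, ketone.

7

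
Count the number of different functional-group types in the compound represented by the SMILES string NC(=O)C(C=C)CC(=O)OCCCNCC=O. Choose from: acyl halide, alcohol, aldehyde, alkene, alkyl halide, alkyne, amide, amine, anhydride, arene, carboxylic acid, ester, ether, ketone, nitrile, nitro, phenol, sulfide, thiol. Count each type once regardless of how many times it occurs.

5

–C(=O)NH2: carbonyl C bonded to C and to N → amide (the N is not a separate amine).
pendant –CH=CH2: C=C double bond → alkene.
–C(=O)–O–C with C on the carbonyl side → ester.
C–N–C with sp³ carbons and no adjacent C=O → amine (secondary).
terminal –CHO: carbonyl C bonded to H and C → aldehyde.
Distinct types present: aldehyde, alkene, amide, amine, ester.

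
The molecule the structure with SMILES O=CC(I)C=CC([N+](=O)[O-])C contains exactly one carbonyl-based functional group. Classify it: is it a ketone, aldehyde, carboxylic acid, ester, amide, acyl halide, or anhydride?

The carbonyl is in the OHC segment: terminal –CHO: carbonyl C bonded to H and C → aldehyde.

aldehyde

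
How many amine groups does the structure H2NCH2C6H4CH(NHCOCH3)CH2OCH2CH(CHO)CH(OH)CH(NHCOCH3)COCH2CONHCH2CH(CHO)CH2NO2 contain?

1

–NH2 on an sp³ carbon with no adjacent C=O → amine.
para-disubstituted benzene ring → arene.
pendant –NHC(=O)CH3: N bonded to a carbonyl → amide (not amine).
C–O–C with sp³ carbons on both sides and no adjacent C=O → ether.
pendant –CHO: carbonyl C bonded to C and H → aldehyde.
–OH on an sp³ carbon → alcohol (secondary).
pendant –NHC(=O)CH3: N bonded to a carbonyl → amide (not amine).
–C(=O)– with carbon on both sides → ketone.
–C(=O)–N– linkage → amide (the N is not an amine).
pendant –CHO: carbonyl C bonded to C and H → aldehyde.
–NO2 on carbon → nitro group.
Amine appears at: H2NCH2 → 1.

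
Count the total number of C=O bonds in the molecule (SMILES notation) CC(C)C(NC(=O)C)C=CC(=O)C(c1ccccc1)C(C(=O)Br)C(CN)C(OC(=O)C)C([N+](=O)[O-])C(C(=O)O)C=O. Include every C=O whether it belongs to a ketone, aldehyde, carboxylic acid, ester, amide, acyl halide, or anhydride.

6

CH(NHCOCH3): amide, 1 C=O (running total 1).
CO: ketone, 1 C=O (running total 2).
CH(COBr): acyl halide, 1 C=O (running total 3).
CH(OCOCH3): ester, 1 C=O (running total 4).
CH(COOH): carboxylic acid, 1 C=O (running total 5).
CHO: aldehyde, 1 C=O (running total 6).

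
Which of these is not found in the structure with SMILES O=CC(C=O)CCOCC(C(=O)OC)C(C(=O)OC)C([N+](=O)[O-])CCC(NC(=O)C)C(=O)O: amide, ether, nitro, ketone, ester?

ketone

amide: present (CH(NHCOCH3) — pendant –NHC(=O)CH3: N bonded to a carbonyl → amide (not amine)).
nitro: present (CH(NO2) — –NO2 on an sp³ carbon → nitro (the N=O is not a carbonyl)).
ether: present (CH2OCH2 — C–O–C with sp³ carbons on both sides and no adjacent C=O → ether).
ester: present (CH(COOCH3) — pendant –COOCH3: carbonyl C bonded to C and –OCH3 → ester).
ketone: absent. In CH(COOCH3), the C=O is bonded to an –O–C group, which defines an ester, not a ketone. In CH(NHCOCH3), the C=O is bonded to nitrogen, which defines an amide, not a ketone. In COOH, the C=O bears an –OH, making it a carboxylic acid rather than a ketone. In each of OHC and CH(CHO), the carbonyl carbon carries an H, so it is an aldehyde, not a ketone.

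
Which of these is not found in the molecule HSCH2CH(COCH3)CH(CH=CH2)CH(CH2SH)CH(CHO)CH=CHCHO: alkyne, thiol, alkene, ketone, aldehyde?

alkyne

aldehyde: present (CH(CHO) — pendant –CHO: carbonyl C bonded to C and H → aldehyde).
ketone: present (CH(COCH3) — pendant –COCH3: carbonyl C bonded to two carbons → ketone).
alkene: present (CH(CH=CH2) — pendant –CH=CH2: C=C double bond → alkene).
thiol: present (HSCH2 — –SH on an sp³ carbon → thiol).
alkyne: no segment matches this pattern.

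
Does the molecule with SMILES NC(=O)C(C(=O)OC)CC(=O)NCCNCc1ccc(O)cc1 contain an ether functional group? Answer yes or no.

no

–C(=O)NH2: carbonyl C bonded to C and to N → amide (the N is not a separate amine).
pendant –COOCH3: carbonyl C bonded to C and –OCH3 → ester.
–C(=O)–N– linkage → amide (the N is not an amine).
C–N–C with sp³ carbons and no adjacent C=O → amine (secondary).
–OH attached directly to an aromatic ring → phenol (not alcohol); the ring itself is an arene.
In CH(COOCH3), the C–O–C oxygen is adjacent to a C=O, so it belongs to an ester, not an ether.
The groups actually present are: amide, amine, arene, ester, phenol.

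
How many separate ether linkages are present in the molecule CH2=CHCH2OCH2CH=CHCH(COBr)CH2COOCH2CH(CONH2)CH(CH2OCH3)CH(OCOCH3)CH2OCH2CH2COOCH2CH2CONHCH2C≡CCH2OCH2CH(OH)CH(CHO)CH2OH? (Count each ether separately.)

Working along the chain:
  CH2=CH: C=C double bond → alkene.
  CH2OCH2: C–O–C with sp³ carbons on both sides and no adjacent C=O → ether.
  CH=CH: C=C double bond → alkene.
  CH(COBr): pendant –C(=O)X: carbonyl C bonded to C and halogen → acyl halide.
  CH2COOCH2: –C(=O)–O–C with C on the carbonyl side → ester.
  CH(CONH2): pendant –CONH2: carbonyl C bonded to C and N → amide.
  CH(CH2OCH3): pendant –CH2OCH3: C–O–C linkage → ether.
  CH(OCOCH3): pendant –OC(=O)CH3: an acyloxy group → ester.
  CH2OCH2: C–O–C with sp³ carbons on both sides and no adjacent C=O → ether.
  CH2COOCH2: –C(=O)–O–C with C on the carbonyl side → ester.
  CH2CONHCH2: –C(=O)–N– linkage → amide (the N is not an amine).
  C≡C: C≡C triple bond → alkyne.
  CH2OCH2: C–O–C with sp³ carbons on both sides and no adjacent C=O → ether.
  CH(OH): –OH on an sp³ carbon → alcohol (secondary).
  CH(CHO): pendant –CHO: carbonyl C bonded to C and H → aldehyde.
  CH2OH: –OH on an sp³ carbon → alcohol.
Ether appears at: CH2OCH2, CH(CH2OCH3), CH2OCH2, CH2OCH2 → 4.

4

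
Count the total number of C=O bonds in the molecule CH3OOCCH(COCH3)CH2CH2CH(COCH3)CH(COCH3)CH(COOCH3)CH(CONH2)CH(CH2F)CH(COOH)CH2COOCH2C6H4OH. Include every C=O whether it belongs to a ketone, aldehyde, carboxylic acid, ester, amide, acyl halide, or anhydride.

8

CH3OOC: ester, 1 C=O (running total 1).
CH(COCH3): ketone, 1 C=O (running total 2).
CH(COCH3): ketone, 1 C=O (running total 3).
CH(COCH3): ketone, 1 C=O (running total 4).
CH(COOCH3): ester, 1 C=O (running total 5).
CH(CONH2): amide, 1 C=O (running total 6).
CH(COOH): carboxylic acid, 1 C=O (running total 7).
CH2COOCH2: ester, 1 C=O (running total 8).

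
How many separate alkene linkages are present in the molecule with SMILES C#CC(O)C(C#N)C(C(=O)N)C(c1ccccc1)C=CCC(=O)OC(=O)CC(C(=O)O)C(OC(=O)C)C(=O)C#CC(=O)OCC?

1

Reading the structure from left to right:
  HC≡C: C≡C triple bond → alkyne.
  CH(OH): –OH on an sp³ carbon → alcohol (secondary).
  CH(CN): pendant –C≡N: nitrile.
  CH(CONH2): pendant –CONH2: carbonyl C bonded to C and N → amide.
  CH(C6H5): pendant –C6H5: benzene ring → arene.
  CH=CH: C=C double bond → alkene.
  CH2CO-O-COCH2: two acyl groups sharing one oxygen, –C(=O)–O–C(=O)– → anhydride.
  CH(COOH): pendant –COOH: carbonyl C bonded to C and –OH → carboxylic acid.
  CH(OCOCH3): pendant –OC(=O)CH3: an acyloxy group → ester.
  CO: –C(=O)– with carbon on both sides → ketone.
  C≡C: C≡C triple bond → alkyne.
  COOCH2CH3: –C(=O)OCH2CH3: carbonyl C bonded to C and to –OEt → ester.
Alkene appears at: CH=CH → 1.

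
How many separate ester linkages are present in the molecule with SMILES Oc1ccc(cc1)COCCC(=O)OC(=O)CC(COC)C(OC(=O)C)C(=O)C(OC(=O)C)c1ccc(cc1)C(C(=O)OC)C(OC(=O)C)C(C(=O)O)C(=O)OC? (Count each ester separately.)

5

–OH attached directly to an aromatic ring → phenol (not alcohol); the ring itself is an arene.
C–O–C with sp³ carbons on both sides and no adjacent C=O → ether.
two acyl groups sharing one oxygen, –C(=O)–O–C(=O)– → anhydride.
pendant –CH2OCH3: C–O–C linkage → ether.
pendant –OC(=O)CH3: an acyloxy group → ester.
–C(=O)– with carbon on both sides → ketone.
pendant –OC(=O)CH3: an acyloxy group → ester.
para-disubstituted benzene ring → arene.
pendant –COOCH3: carbonyl C bonded to C and –OCH3 → ester.
pendant –OC(=O)CH3: an acyloxy group → ester.
pendant –COOH: carbonyl C bonded to C and –OH → carboxylic acid.
–C(=O)OCH3: carbonyl C bonded to C and to –OCH3 → ester (not ketone + ether).
Ester appears at: CH(OCOCH3), CH(OCOCH3), CH(COOCH3), CH(OCOCH3), COOCH3 → 5.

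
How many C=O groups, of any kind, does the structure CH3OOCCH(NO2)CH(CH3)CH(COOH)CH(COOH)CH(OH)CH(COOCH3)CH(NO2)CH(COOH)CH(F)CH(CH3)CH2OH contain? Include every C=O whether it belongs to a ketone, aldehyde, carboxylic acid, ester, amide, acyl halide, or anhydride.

CH3OOC: ester, 1 C=O (running total 1).
CH(COOH): carboxylic acid, 1 C=O (running total 2).
CH(COOH): carboxylic acid, 1 C=O (running total 3).
CH(COOCH3): ester, 1 C=O (running total 4).
CH(COOH): carboxylic acid, 1 C=O (running total 5).

5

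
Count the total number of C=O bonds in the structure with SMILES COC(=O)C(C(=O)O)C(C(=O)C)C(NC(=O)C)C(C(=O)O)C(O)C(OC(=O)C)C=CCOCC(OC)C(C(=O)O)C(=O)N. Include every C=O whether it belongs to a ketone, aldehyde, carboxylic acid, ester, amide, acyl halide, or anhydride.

8

CH3OOC: ester, 1 C=O (running total 1).
CH(COOH): carboxylic acid, 1 C=O (running total 2).
CH(COCH3): ketone, 1 C=O (running total 3).
CH(NHCOCH3): amide, 1 C=O (running total 4).
CH(COOH): carboxylic acid, 1 C=O (running total 5).
CH(OCOCH3): ester, 1 C=O (running total 6).
CH(COOH): carboxylic acid, 1 C=O (running total 7).
CONH2: amide, 1 C=O (running total 8).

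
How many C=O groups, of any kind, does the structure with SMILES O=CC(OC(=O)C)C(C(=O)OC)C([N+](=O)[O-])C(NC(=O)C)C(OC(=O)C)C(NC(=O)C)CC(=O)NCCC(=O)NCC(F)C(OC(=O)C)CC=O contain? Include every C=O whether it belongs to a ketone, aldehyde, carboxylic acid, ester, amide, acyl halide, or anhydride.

OHC: aldehyde, 1 C=O (running total 1).
CH(OCOCH3): ester, 1 C=O (running total 2).
CH(COOCH3): ester, 1 C=O (running total 3).
CH(NHCOCH3): amide, 1 C=O (running total 4).
CH(OCOCH3): ester, 1 C=O (running total 5).
CH(NHCOCH3): amide, 1 C=O (running total 6).
CH2CONHCH2: amide, 1 C=O (running total 7).
CH2CONHCH2: amide, 1 C=O (running total 8).
CH(OCOCH3): ester, 1 C=O (running total 9).
CHO: aldehyde, 1 C=O (running total 10).

10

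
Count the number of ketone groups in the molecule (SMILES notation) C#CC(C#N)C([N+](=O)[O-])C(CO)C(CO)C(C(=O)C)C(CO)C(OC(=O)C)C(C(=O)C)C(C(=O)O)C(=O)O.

C≡C triple bond → alkyne.
pendant –C≡N: nitrile.
–NO2 on an sp³ carbon → nitro (the N=O is not a carbonyl).
pendant –CH2OH on an sp³ backbone C → alcohol.
pendant –CH2OH on an sp³ backbone C → alcohol.
pendant –COCH3: carbonyl C bonded to two carbons → ketone.
pendant –CH2OH on an sp³ backbone C → alcohol.
pendant –OC(=O)CH3: an acyloxy group → ester.
pendant –COCH3: carbonyl C bonded to two carbons → ketone.
pendant –COOH: carbonyl C bonded to C and –OH → carboxylic acid.
–COOH: carbonyl C bonded to –OH and C → carboxylic acid (the –OH is not a separate alcohol).
Ketone appears at: CH(COCH3), CH(COCH3) → 2.

2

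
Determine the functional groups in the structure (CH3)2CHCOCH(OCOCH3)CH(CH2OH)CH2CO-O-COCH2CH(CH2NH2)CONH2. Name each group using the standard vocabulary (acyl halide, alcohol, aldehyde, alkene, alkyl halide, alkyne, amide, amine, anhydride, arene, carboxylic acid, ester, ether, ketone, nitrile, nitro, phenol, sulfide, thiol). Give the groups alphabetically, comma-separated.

Taking each segment in turn:
  CO: –C(=O)– with carbon on both sides → ketone.
  CH(OCOCH3): pendant –OC(=O)CH3: an acyloxy group → ester.
  CH(CH2OH): pendant –CH2OH on an sp³ backbone C → alcohol.
  CH2CO-O-COCH2: two acyl groups sharing one oxygen, –C(=O)–O–C(=O)– → anhydride.
  CH(CH2NH2): pendant –CH2NH2: N on sp³ C, no adjacent C=O → amine.
  CONH2: –C(=O)NH2: carbonyl C bonded to C and to N → amide (the N is not a separate amine).

alcohol, amide, amine, anhydride, ester, ketone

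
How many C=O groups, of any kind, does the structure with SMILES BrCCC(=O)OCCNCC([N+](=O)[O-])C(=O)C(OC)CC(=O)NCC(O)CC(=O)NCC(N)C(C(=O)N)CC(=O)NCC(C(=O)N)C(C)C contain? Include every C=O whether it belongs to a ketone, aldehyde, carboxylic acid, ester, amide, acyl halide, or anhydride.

CH2COOCH2: ester, 1 C=O (running total 1).
CO: ketone, 1 C=O (running total 2).
CH2CONHCH2: amide, 1 C=O (running total 3).
CH2CONHCH2: amide, 1 C=O (running total 4).
CH(CONH2): amide, 1 C=O (running total 5).
CH2CONHCH2: amide, 1 C=O (running total 6).
CH(CONH2): amide, 1 C=O (running total 7).

7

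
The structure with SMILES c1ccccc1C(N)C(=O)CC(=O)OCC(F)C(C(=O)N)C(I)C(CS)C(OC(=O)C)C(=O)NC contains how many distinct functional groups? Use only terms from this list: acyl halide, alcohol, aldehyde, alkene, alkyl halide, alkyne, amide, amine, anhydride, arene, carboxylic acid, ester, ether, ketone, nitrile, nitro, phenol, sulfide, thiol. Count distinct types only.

Reading the structure from left to right:
  C6H5: C6H5– phenyl ring → arene.
  CH(NH2): –NH2 on an sp³ carbon with no adjacent C=O → amine.
  CO: –C(=O)– with carbon on both sides → ketone.
  CH2COOCH2: –C(=O)–O–C with C on the carbonyl side → ester.
  CH(F): halogen on an sp³ carbon → alkyl halide.
  CH(CONH2): pendant –CONH2: carbonyl C bonded to C and N → amide.
  CH(I): halogen on an sp³ carbon → alkyl halide.
  CH(CH2SH): pendant –CH2SH → thiol.
  CH(OCOCH3): pendant –OC(=O)CH3: an acyloxy group → ester.
  CONHCH3: –C(=O)NHCH3: carbonyl C bonded to C and to N → amide (the N is not an amine).
Distinct types present: alkyl halide, amide, amine, arene, ester, ketone, thiol.

7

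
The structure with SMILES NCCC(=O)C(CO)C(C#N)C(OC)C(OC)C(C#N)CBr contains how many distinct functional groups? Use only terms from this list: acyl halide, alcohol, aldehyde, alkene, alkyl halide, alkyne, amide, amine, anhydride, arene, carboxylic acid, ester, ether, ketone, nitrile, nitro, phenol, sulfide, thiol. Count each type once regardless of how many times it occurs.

6

Taking each segment in turn:
  H2NCH2: –NH2 on an sp³ carbon with no adjacent C=O → amine.
  CO: –C(=O)– with carbon on both sides → ketone.
  CH(CH2OH): pendant –CH2OH on an sp³ backbone C → alcohol.
  CH(CN): pendant –C≡N: nitrile.
  CH(OCH3): pendant –OCH3: C–O–C with sp³ C, no adjacent C=O → ether.
  CH(OCH3): pendant –OCH3: C–O–C with sp³ C, no adjacent C=O → ether.
  CH(CN): pendant –C≡N: nitrile.
  CH2Br: halogen on an sp³ carbon → alkyl halide.
Distinct types present: alcohol, alkyl halide, amine, ether, ketone, nitrile.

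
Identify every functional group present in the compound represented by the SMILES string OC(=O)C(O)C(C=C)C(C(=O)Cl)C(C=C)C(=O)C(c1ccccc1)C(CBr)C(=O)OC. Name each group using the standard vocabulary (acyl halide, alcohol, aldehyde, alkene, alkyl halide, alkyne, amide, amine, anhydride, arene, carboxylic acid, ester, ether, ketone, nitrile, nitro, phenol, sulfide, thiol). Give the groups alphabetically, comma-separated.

Taking each segment in turn:
  HOOC: –COOH: carbonyl C bonded to –OH and C → carboxylic acid (the –OH is not a separate alcohol).
  CH(OH): –OH on an sp³ carbon → alcohol (secondary).
  CH(CH=CH2): pendant –CH=CH2: C=C double bond → alkene.
  CH(COCl): pendant –C(=O)X: carbonyl C bonded to C and halogen → acyl halide.
  CH(CH=CH2): pendant –CH=CH2: C=C double bond → alkene.
  CO: –C(=O)– with carbon on both sides → ketone.
  CH(C6H5): pendant –C6H5: benzene ring → arene.
  CH(CH2Br): pendant –CH2X: halogen on sp³ carbon → alkyl halide.
  COOCH3: –C(=O)OCH3: carbonyl C bonded to C and to –OCH3 → ester (not ketone + ether).

acyl halide, alcohol, alkene, alkyl halide, arene, carboxylic acid, ester, ketone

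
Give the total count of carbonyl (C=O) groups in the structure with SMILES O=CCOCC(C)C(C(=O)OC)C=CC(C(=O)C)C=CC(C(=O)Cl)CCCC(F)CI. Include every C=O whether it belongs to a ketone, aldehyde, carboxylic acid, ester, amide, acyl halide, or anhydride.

OHC: aldehyde, 1 C=O (running total 1).
CH(COOCH3): ester, 1 C=O (running total 2).
CH(COCH3): ketone, 1 C=O (running total 3).
CH(COCl): acyl halide, 1 C=O (running total 4).

4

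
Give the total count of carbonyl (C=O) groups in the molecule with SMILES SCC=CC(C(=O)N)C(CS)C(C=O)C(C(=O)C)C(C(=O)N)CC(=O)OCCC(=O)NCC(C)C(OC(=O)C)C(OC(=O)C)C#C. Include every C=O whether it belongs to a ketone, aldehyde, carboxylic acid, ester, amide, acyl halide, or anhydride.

CH(CONH2): amide, 1 C=O (running total 1).
CH(CHO): aldehyde, 1 C=O (running total 2).
CH(COCH3): ketone, 1 C=O (running total 3).
CH(CONH2): amide, 1 C=O (running total 4).
CH2COOCH2: ester, 1 C=O (running total 5).
CH2CONHCH2: amide, 1 C=O (running total 6).
CH(OCOCH3): ester, 1 C=O (running total 7).
CH(OCOCH3): ester, 1 C=O (running total 8).

8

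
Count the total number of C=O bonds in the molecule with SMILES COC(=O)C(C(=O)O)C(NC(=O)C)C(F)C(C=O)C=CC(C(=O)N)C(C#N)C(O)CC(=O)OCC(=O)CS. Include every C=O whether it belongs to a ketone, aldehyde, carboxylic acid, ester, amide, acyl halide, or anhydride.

CH3OOC: ester, 1 C=O (running total 1).
CH(COOH): carboxylic acid, 1 C=O (running total 2).
CH(NHCOCH3): amide, 1 C=O (running total 3).
CH(CHO): aldehyde, 1 C=O (running total 4).
CH(CONH2): amide, 1 C=O (running total 5).
CH2COOCH2: ester, 1 C=O (running total 6).
CO: ketone, 1 C=O (running total 7).

7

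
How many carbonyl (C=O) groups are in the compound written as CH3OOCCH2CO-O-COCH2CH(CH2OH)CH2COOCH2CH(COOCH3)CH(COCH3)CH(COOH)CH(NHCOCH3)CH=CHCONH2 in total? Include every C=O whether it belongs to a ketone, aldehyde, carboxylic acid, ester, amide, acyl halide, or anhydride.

CH3OOC: ester, 1 C=O (running total 1).
CH2CO-O-COCH2: anhydride, 2 C=O (running total 3).
CH2COOCH2: ester, 1 C=O (running total 4).
CH(COOCH3): ester, 1 C=O (running total 5).
CH(COCH3): ketone, 1 C=O (running total 6).
CH(COOH): carboxylic acid, 1 C=O (running total 7).
CH(NHCOCH3): amide, 1 C=O (running total 8).
CONH2: amide, 1 C=O (running total 9).

9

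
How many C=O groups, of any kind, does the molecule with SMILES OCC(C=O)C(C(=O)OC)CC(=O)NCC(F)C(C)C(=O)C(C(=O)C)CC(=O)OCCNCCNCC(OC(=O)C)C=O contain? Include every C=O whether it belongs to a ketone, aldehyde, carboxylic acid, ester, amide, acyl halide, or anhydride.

CH(CHO): aldehyde, 1 C=O (running total 1).
CH(COOCH3): ester, 1 C=O (running total 2).
CH2CONHCH2: amide, 1 C=O (running total 3).
CO: ketone, 1 C=O (running total 4).
CH(COCH3): ketone, 1 C=O (running total 5).
CH2COOCH2: ester, 1 C=O (running total 6).
CH(OCOCH3): ester, 1 C=O (running total 7).
CHO: aldehyde, 1 C=O (running total 8).

8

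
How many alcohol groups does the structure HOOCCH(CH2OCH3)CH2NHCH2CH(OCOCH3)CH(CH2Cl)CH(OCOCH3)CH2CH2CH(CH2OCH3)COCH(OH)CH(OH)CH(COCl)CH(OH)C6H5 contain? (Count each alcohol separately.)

3

Taking each segment in turn:
  HOOC: –COOH: carbonyl C bonded to –OH and C → carboxylic acid (the –OH is not a separate alcohol).
  CH(CH2OCH3): pendant –CH2OCH3: C–O–C linkage → ether.
  CH2NHCH2: C–N–C with sp³ carbons and no adjacent C=O → amine (secondary).
  CH(OCOCH3): pendant –OC(=O)CH3: an acyloxy group → ester.
  CH(CH2Cl): pendant –CH2X: halogen on sp³ carbon → alkyl halide.
  CH(OCOCH3): pendant –OC(=O)CH3: an acyloxy group → ester.
  CH(CH2OCH3): pendant –CH2OCH3: C–O–C linkage → ether.
  CO: –C(=O)– with carbon on both sides → ketone.
  CH(OH): –OH on an sp³ carbon → alcohol (secondary).
  CH(OH): –OH on an sp³ carbon → alcohol (secondary).
  CH(COCl): pendant –C(=O)X: carbonyl C bonded to C and halogen → acyl halide.
  CH(OH): –OH on an sp³ carbon → alcohol (secondary).
  C6H5: –C6H5 phenyl ring → arene.
Alcohol appears at: CH(OH), CH(OH), CH(OH) → 3.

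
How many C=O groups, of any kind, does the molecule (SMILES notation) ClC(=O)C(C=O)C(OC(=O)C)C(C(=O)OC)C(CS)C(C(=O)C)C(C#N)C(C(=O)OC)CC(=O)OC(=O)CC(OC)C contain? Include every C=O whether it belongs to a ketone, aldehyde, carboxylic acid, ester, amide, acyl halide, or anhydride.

8

ClCO: acyl halide, 1 C=O (running total 1).
CH(CHO): aldehyde, 1 C=O (running total 2).
CH(OCOCH3): ester, 1 C=O (running total 3).
CH(COOCH3): ester, 1 C=O (running total 4).
CH(COCH3): ketone, 1 C=O (running total 5).
CH(COOCH3): ester, 1 C=O (running total 6).
CH2CO-O-COCH2: anhydride, 2 C=O (running total 8).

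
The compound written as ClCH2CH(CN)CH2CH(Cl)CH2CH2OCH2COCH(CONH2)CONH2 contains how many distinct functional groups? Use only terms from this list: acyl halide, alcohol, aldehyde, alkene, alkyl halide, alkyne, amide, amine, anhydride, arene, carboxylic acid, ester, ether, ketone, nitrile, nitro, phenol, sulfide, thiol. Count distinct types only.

5

Reading the structure from left to right:
  ClCH2: halogen on an sp³ carbon → alkyl halide.
  CH(CN): pendant –C≡N: nitrile.
  CH(Cl): halogen on an sp³ carbon → alkyl halide.
  CH2OCH2: C–O–C with sp³ carbons on both sides and no adjacent C=O → ether.
  CO: –C(=O)– with carbon on both sides → ketone.
  CH(CONH2): pendant –CONH2: carbonyl C bonded to C and N → amide.
  CONH2: –C(=O)NH2: carbonyl C bonded to C and to N → amide (the N is not a separate amine).
Distinct types present: alkyl halide, amide, ether, ketone, nitrile.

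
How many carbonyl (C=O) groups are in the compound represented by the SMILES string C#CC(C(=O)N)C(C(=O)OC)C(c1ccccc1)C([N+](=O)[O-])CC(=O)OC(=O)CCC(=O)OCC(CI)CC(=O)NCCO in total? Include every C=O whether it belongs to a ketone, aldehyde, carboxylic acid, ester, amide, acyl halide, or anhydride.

CH(CONH2): amide, 1 C=O (running total 1).
CH(COOCH3): ester, 1 C=O (running total 2).
CH2CO-O-COCH2: anhydride, 2 C=O (running total 4).
CH2COOCH2: ester, 1 C=O (running total 5).
CH2CONHCH2: amide, 1 C=O (running total 6).

6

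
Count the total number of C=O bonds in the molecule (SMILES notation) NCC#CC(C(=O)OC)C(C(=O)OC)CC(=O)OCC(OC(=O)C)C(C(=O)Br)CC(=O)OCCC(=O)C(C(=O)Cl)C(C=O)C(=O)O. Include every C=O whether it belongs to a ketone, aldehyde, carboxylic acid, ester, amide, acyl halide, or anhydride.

CH(COOCH3): ester, 1 C=O (running total 1).
CH(COOCH3): ester, 1 C=O (running total 2).
CH2COOCH2: ester, 1 C=O (running total 3).
CH(OCOCH3): ester, 1 C=O (running total 4).
CH(COBr): acyl halide, 1 C=O (running total 5).
CH2COOCH2: ester, 1 C=O (running total 6).
CO: ketone, 1 C=O (running total 7).
CH(COCl): acyl halide, 1 C=O (running total 8).
CH(CHO): aldehyde, 1 C=O (running total 9).
COOH: carboxylic acid, 1 C=O (running total 10).

10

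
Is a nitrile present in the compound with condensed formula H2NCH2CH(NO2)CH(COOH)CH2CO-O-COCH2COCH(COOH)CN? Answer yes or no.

Reading the structure from left to right:
  H2NCH2: –NH2 on an sp³ carbon with no adjacent C=O → amine.
  CH(NO2): –NO2 on an sp³ carbon → nitro (the N=O is not a carbonyl).
  CH(COOH): pendant –COOH: carbonyl C bonded to C and –OH → carboxylic acid.
  CH2CO-O-COCH2: two acyl groups sharing one oxygen, –C(=O)–O–C(=O)– → anhydride.
  CO: –C(=O)– with carbon on both sides → ketone.
  CH(COOH): pendant –COOH: carbonyl C bonded to C and –OH → carboxylic acid.
  CN: –C≡N: carbon triple-bonded to nitrogen → nitrile.
The CN segment supplies the nitrile: –C≡N: carbon triple-bonded to nitrogen → nitrile.

yes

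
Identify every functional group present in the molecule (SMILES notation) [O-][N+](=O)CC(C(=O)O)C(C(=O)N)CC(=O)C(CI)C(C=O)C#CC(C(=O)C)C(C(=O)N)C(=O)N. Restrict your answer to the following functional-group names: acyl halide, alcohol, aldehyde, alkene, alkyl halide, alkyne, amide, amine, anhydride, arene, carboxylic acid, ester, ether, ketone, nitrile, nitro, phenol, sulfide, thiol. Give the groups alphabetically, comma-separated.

–NO2 on carbon → nitro group.
pendant –COOH: carbonyl C bonded to C and –OH → carboxylic acid.
pendant –CONH2: carbonyl C bonded to C and N → amide.
–C(=O)– with carbon on both sides → ketone.
pendant –CH2X: halogen on sp³ carbon → alkyl halide.
pendant –CHO: carbonyl C bonded to C and H → aldehyde.
C≡C triple bond → alkyne.
pendant –COCH3: carbonyl C bonded to two carbons → ketone.
pendant –CONH2: carbonyl C bonded to C and N → amide.
–C(=O)NH2: carbonyl C bonded to C and to N → amide (the N is not a separate amine).

aldehyde, alkyl halide, alkyne, amide, carboxylic acid, ketone, nitro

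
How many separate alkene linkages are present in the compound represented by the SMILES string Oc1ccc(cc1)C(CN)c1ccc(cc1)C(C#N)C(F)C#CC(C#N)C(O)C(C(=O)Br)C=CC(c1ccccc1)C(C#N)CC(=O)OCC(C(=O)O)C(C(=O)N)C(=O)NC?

1

Working along the chain:
  HOC6H4: –OH attached directly to an aromatic ring → phenol (not alcohol); the ring itself is an arene.
  CH(CH2NH2): pendant –CH2NH2: N on sp³ C, no adjacent C=O → amine.
  C6H4: para-disubstituted benzene ring → arene.
  CH(CN): pendant –C≡N: nitrile.
  CH(F): halogen on an sp³ carbon → alkyl halide.
  C≡C: C≡C triple bond → alkyne.
  CH(CN): pendant –C≡N: nitrile.
  CH(OH): –OH on an sp³ carbon → alcohol (secondary).
  CH(COBr): pendant –C(=O)X: carbonyl C bonded to C and halogen → acyl halide.
  CH=CH: C=C double bond → alkene.
  CH(C6H5): pendant –C6H5: benzene ring → arene.
  CH(CN): pendant –C≡N: nitrile.
  CH2COOCH2: –C(=O)–O–C with C on the carbonyl side → ester.
  CH(COOH): pendant –COOH: carbonyl C bonded to C and –OH → carboxylic acid.
  CH(CONH2): pendant –CONH2: carbonyl C bonded to C and N → amide.
  CONHCH3: –C(=O)NHCH3: carbonyl C bonded to C and to N → amide (the N is not an amine).
Alkene appears at: CH=CH → 1.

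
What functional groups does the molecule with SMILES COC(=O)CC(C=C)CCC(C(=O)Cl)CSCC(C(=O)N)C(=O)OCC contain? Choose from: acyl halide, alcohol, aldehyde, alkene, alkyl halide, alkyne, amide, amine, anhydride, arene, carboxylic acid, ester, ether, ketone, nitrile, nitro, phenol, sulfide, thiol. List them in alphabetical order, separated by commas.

acyl halide, alkene, amide, ester, sulfide

Taking each segment in turn:
  CH3OOC: CH3O–C(=O)–: carbonyl C bonded to C and to –OCH3 → ester (not ketone + ether).
  CH(CH=CH2): pendant –CH=CH2: C=C double bond → alkene.
  CH(COCl): pendant –C(=O)X: carbonyl C bonded to C and halogen → acyl halide.
  CH2SCH2: C–S–C linkage → sulfide (thioether).
  CH(CONH2): pendant –CONH2: carbonyl C bonded to C and N → amide.
  COOCH2CH3: –C(=O)OCH2CH3: carbonyl C bonded to C and to –OEt → ester.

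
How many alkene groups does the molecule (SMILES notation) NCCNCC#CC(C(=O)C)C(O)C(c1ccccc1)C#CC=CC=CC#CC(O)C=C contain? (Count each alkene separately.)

Taking each segment in turn:
  H2NCH2: –NH2 on an sp³ carbon with no adjacent C=O → amine.
  CH2NHCH2: C–N–C with sp³ carbons and no adjacent C=O → amine (secondary).
  C≡C: C≡C triple bond → alkyne.
  CH(COCH3): pendant –COCH3: carbonyl C bonded to two carbons → ketone.
  CH(OH): –OH on an sp³ carbon → alcohol (secondary).
  CH(C6H5): pendant –C6H5: benzene ring → arene.
  C≡C: C≡C triple bond → alkyne.
  CH=CH: C=C double bond → alkene.
  CH=CH: C=C double bond → alkene.
  C≡C: C≡C triple bond → alkyne.
  CH(OH): –OH on an sp³ carbon → alcohol (secondary).
  CH=CH2: C=C double bond → alkene.
Alkene appears at: CH=CH, CH=CH, CH=CH2 → 3.

3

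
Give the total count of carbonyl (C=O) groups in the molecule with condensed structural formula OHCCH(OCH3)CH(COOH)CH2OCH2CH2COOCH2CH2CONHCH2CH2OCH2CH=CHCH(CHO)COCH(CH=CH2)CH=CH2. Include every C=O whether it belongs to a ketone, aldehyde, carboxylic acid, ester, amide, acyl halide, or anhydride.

6

OHC: aldehyde, 1 C=O (running total 1).
CH(COOH): carboxylic acid, 1 C=O (running total 2).
CH2COOCH2: ester, 1 C=O (running total 3).
CH2CONHCH2: amide, 1 C=O (running total 4).
CH(CHO): aldehyde, 1 C=O (running total 5).
CO: ketone, 1 C=O (running total 6).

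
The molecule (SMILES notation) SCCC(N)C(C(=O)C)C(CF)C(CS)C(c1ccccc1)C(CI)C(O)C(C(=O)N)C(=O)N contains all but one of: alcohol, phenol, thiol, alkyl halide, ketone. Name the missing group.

phenol

alcohol: present (CH(OH) — –OH on an sp³ carbon → alcohol (secondary)).
thiol: present (HSCH2 — –SH on an sp³ carbon → thiol).
alkyl halide: present (CH(CH2F) — pendant –CH2X: halogen on sp³ carbon → alkyl halide).
ketone: present (CH(COCH3) — pendant –COCH3: carbonyl C bonded to two carbons → ketone).
phenol: absent. In CH(OH), the –OH is on an sp³ carbon, not on an aromatic ring, so it is an alcohol.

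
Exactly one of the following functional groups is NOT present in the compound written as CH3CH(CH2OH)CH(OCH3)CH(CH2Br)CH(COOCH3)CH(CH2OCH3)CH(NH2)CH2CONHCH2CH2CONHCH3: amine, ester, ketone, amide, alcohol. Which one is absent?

amine: present (CH(NH2) — –NH2 on an sp³ carbon with no adjacent C=O → amine).
ester: present (CH(COOCH3) — pendant –COOCH3: carbonyl C bonded to C and –OCH3 → ester).
amide: present (CH2CONHCH2 — –C(=O)–N– linkage → amide (the N is not an amine)).
alcohol: present (CH(CH2OH) — pendant –CH2OH on an sp³ backbone C → alcohol).
ketone: absent. In CH(COOCH3), the C=O is bonded to an –O–C group, which defines an ester, not a ketone. In each of CH2CONHCH2 and CONHCH3, the C=O is bonded to nitrogen, which defines an amide, not a ketone.

ketone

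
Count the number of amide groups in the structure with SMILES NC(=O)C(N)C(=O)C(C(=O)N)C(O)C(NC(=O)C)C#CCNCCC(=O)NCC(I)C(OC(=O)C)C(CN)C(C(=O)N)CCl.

5

–C(=O)NH2: carbonyl C bonded to C and to N → amide (the N is not a separate amine).
–NH2 on an sp³ carbon with no adjacent C=O → amine.
–C(=O)– with carbon on both sides → ketone.
pendant –CONH2: carbonyl C bonded to C and N → amide.
–OH on an sp³ carbon → alcohol (secondary).
pendant –NHC(=O)CH3: N bonded to a carbonyl → amide (not amine).
C≡C triple bond → alkyne.
C–N–C with sp³ carbons and no adjacent C=O → amine (secondary).
–C(=O)–N– linkage → amide (the N is not an amine).
halogen on an sp³ carbon → alkyl halide.
pendant –OC(=O)CH3: an acyloxy group → ester.
pendant –CH2NH2: N on sp³ C, no adjacent C=O → amine.
pendant –CONH2: carbonyl C bonded to C and N → amide.
halogen on an sp³ carbon → alkyl halide.
Amide appears at: H2NCO, CH(CONH2), CH(NHCOCH3), CH2CONHCH2, CH(CONH2) → 5.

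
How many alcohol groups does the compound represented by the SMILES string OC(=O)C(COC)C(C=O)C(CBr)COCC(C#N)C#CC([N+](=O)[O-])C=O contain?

–COOH: carbonyl C bonded to –OH and C → carboxylic acid (the –OH is not a separate alcohol).
pendant –CH2OCH3: C–O–C linkage → ether.
pendant –CHO: carbonyl C bonded to C and H → aldehyde.
pendant –CH2X: halogen on sp³ carbon → alkyl halide.
C–O–C with sp³ carbons on both sides and no adjacent C=O → ether.
pendant –C≡N: nitrile.
C≡C triple bond → alkyne.
–NO2 on an sp³ carbon → nitro (the N=O is not a carbonyl).
terminal –CHO: carbonyl C bonded to H and C → aldehyde.
No segment is a alcohol: HOOC is carboxylic acid, not alcohol; CH(CH2OCH3) is ether, not alcohol; CH(CHO) is aldehyde, not alcohol. → 0.

0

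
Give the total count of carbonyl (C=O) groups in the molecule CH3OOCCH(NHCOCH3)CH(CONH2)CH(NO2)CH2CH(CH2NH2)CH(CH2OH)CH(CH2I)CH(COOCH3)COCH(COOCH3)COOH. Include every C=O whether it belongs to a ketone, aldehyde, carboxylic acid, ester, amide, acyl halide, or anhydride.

7

CH3OOC: ester, 1 C=O (running total 1).
CH(NHCOCH3): amide, 1 C=O (running total 2).
CH(CONH2): amide, 1 C=O (running total 3).
CH(COOCH3): ester, 1 C=O (running total 4).
CO: ketone, 1 C=O (running total 5).
CH(COOCH3): ester, 1 C=O (running total 6).
COOH: carboxylic acid, 1 C=O (running total 7).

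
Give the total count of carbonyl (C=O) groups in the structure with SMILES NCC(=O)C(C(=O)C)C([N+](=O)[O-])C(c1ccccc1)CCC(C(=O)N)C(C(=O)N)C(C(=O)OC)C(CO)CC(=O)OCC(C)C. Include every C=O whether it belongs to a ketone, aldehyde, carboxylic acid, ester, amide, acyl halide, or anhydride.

CO: ketone, 1 C=O (running total 1).
CH(COCH3): ketone, 1 C=O (running total 2).
CH(CONH2): amide, 1 C=O (running total 3).
CH(CONH2): amide, 1 C=O (running total 4).
CH(COOCH3): ester, 1 C=O (running total 5).
CH2COOCH2: ester, 1 C=O (running total 6).

6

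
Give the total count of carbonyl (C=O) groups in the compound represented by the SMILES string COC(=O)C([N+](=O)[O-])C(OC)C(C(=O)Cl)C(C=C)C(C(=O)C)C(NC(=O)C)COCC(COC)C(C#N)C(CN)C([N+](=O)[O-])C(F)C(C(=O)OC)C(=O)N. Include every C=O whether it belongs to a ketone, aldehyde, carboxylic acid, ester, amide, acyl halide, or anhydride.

6

CH3OOC: ester, 1 C=O (running total 1).
CH(COCl): acyl halide, 1 C=O (running total 2).
CH(COCH3): ketone, 1 C=O (running total 3).
CH(NHCOCH3): amide, 1 C=O (running total 4).
CH(COOCH3): ester, 1 C=O (running total 5).
CONH2: amide, 1 C=O (running total 6).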